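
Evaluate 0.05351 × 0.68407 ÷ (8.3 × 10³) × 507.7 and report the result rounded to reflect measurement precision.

0.0022

0.05351 × 0.68407 ÷ (8.3 × 10³) × 507.7 = 0.00223905399517…
Multiplication/division keeps the fewest significant figures: 0.05351 → 4 s.f., 0.68407 → 5 s.f., 8.3 × 10³ → 2 s.f., 507.7 → 4 s.f.; limit is 2.
Rounded to 2 significant figures: 0.0022.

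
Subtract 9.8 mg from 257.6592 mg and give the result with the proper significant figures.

247.9 mg

257.6592 mg − 9.8 mg = 247.8592 mg.
Addition/subtraction keeps the fewest decimal places: 257.6592 → 4 decimal places, 9.8 → 1 decimal place; limit is 1.
Rounded to 1 decimal place: 247.9 mg.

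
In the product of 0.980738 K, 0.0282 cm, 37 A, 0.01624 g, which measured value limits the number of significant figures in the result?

0.980738 K → 6 s.f.; 0.0282 cm → 3 s.f.; 37 A → 2 s.f.; 0.01624 g → 4 s.f.
The fewest is 2 significant figures, from 37 A.

37 A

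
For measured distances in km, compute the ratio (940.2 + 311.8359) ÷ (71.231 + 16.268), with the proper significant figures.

14.309

940.2 + 311.8359 = 1252.0359, limited to 1 d.p. → 5 s.f.; 71.231 + 16.268 = 87.499, limited to 3 d.p. → 5 s.f.
Carrying full precision, 1252.0359 ÷ 87.499 = 14.3091452474…; keep min(5, 5) = 5 s.f.
Rounded to 5 significant figures: 14.309.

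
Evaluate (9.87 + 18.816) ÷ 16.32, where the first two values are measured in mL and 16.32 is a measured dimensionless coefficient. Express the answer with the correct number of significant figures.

9.87 mL + 18.816 mL = 28.686 mL; the sum is limited to 2 decimal places (4 s.f.).
Carrying full precision, 28.686 ÷ 16.32 = 1.75772058824… mL; 16.32 has 4 s.f., so the result keeps min(4, 4) = 4 s.f.
Rounded to 4 significant figures: 1.758 mL.

1.758 mL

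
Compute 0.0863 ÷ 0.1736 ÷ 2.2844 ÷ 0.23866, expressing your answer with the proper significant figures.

0.0863 ÷ 0.1736 ÷ 2.2844 ÷ 0.23866 = 0.911820363728…
Multiplication/division keeps the fewest significant figures: 0.0863 → 3 s.f., 0.1736 → 4 s.f., 2.2844 → 5 s.f., 0.23866 → 5 s.f.; limit is 3.
Rounded to 3 significant figures: 9.12 × 10⁻¹.

9.12 × 10⁻¹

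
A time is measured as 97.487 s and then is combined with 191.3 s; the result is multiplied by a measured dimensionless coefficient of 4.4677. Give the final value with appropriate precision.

97.487 s + 191.3 s = 288.787 s; the sum is limited to 1 decimal place (4 s.f.).
Carrying full precision, 288.787 × 4.4677 = 1290.2136799 s; 4.4677 has 5 s.f., so the result keeps min(4, 5) = 4 s.f.
Rounded to 4 significant figures: 1290. s.

1290. s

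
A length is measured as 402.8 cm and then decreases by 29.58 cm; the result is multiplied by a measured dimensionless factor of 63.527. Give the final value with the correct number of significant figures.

2.371 × 10⁴ cm

402.8 cm − 29.58 cm = 373.22 cm; the difference is limited to 1 decimal place (4 s.f.).
Carrying full precision, 373.22 × 63.527 = 23709.54694 cm; 63.527 has 5 s.f., so the result keeps min(4, 5) = 4 s.f.
Rounded to 4 significant figures: 2.371 × 10⁴ cm.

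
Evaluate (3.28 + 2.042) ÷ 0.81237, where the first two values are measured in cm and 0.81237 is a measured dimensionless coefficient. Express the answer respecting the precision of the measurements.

3.28 cm + 2.042 cm = 5.322 cm; the sum is limited to 2 decimal places (3 s.f.).
Carrying full precision, 5.322 ÷ 0.81237 = 6.55120203848… cm; 0.81237 has 5 s.f., so the result keeps min(3, 5) = 3 s.f.
Rounded to 3 significant figures: 6.55 cm.

6.55 cm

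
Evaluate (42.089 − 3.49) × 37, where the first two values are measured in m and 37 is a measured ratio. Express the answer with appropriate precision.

1.4 × 10^3 m

42.089 m − 3.49 m = 38.599 m; the difference is limited to 2 decimal places (4 s.f.).
Carrying full precision, 38.599 × 37 = 1428.163 m; 37 has 2 s.f., so the result keeps min(4, 2) = 2 s.f.
Rounded to 2 significant figures: 1.4 × 10^3 m.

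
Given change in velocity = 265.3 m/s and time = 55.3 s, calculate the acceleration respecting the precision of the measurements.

acceleration = 265.3 m/s ÷ 55.3 s = 4.79746835443… m/s².
265.3 has 4 significant figures; 55.3 has 3.
Division/multiplication keeps the fewest: 3 significant figures.
Rounded: 4.80 m/s².

4.80 m/s²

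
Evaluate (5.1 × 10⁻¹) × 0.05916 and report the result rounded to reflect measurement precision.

0.030

(5.1 × 10⁻¹) × 0.05916 = 0.0301716
Multiplication/division keeps the fewest significant figures: 5.1 × 10⁻¹ → 2 s.f., 0.05916 → 4 s.f.; limit is 2.
Rounded to 2 significant figures: 0.030.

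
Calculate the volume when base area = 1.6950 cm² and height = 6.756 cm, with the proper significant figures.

11.45 cm³

volume = 1.6950 cm² × 6.756 cm = 11.45142 cm³.
1.6950 has 5 significant figures; 6.756 has 4.
Division/multiplication keeps the fewest: 4 significant figures.
Rounded: 11.45 cm³.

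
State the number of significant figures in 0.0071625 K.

5

0.0071625: leading zeros are not significant.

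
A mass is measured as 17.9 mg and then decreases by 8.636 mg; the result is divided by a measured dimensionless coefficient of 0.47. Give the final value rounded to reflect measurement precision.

17.9 mg − 8.636 mg = 9.264 mg; the difference is limited to 1 decimal place (2 s.f.).
Carrying full precision, 9.264 ÷ 0.47 = 19.7106382979… mg; 0.47 has 2 s.f., so the result keeps min(2, 2) = 2 s.f.
Rounded to 2 significant figures: 20. mg.

20. mg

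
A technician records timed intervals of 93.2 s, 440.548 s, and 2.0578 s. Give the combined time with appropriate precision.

535.8 s

93.2 s + 440.548 s + 2.0578 s = 535.8058 s.
Addition/subtraction keeps the fewest decimal places: 93.2 → 1 decimal place, 440.548 → 3 decimal places, 2.0578 → 4 decimal places; limit is 1.
Rounded to 1 decimal place: 535.8 s.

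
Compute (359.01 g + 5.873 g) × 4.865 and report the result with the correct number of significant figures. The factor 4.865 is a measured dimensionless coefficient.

359.01 g + 5.873 g = 364.883 g; the sum is limited to 2 decimal places (5 s.f.).
Carrying full precision, 364.883 × 4.865 = 1775.155795 g; 4.865 has 4 s.f., so the result keeps min(5, 4) = 4 s.f.
Rounded to 4 significant figures: 1775 g.

1775 g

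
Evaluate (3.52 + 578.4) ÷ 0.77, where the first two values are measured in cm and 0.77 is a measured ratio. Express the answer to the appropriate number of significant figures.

3.52 cm + 578.4 cm = 581.92 cm; the sum is limited to 1 decimal place (4 s.f.).
Carrying full precision, 581.92 ÷ 0.77 = 755.74025974… cm; 0.77 has 2 s.f., so the result keeps min(4, 2) = 2 s.f.
Rounded to 2 significant figures: 7.6 × 10² cm.

7.6 × 10² cm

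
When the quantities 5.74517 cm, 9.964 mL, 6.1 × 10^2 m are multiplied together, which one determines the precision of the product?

5.74517 cm → 6 s.f.; 9.964 mL → 4 s.f.; 6.1 × 10^2 m → 2 s.f.
The fewest is 2 significant figures, from 6.1 × 10^2 m.

6.1 × 10^2 m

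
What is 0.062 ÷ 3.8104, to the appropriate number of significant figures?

0.016

0.062 ÷ 3.8104 = 0.0162712576107…
Multiplication/division keeps the fewest significant figures: 0.062 → 2 s.f., 3.8104 → 5 s.f.; limit is 2.
Rounded to 2 significant figures: 0.016.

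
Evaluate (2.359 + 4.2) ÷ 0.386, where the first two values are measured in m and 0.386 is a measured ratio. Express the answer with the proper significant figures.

17 m

2.359 m + 4.2 m = 6.559 m; the sum is limited to 1 decimal place (2 s.f.).
Carrying full precision, 6.559 ÷ 0.386 = 16.9922279793… m; 0.386 has 3 s.f., so the result keeps min(2, 3) = 2 s.f.
Rounded to 2 significant figures: 17 m.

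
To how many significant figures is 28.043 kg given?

5

28.043: zeros between nonzero digits are significant.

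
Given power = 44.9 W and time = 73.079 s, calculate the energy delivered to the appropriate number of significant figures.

energy delivered = 44.9 W × 73.079 s = 3281.2471 J.
44.9 has 3 significant figures; 73.079 has 5.
Division/multiplication keeps the fewest: 3 significant figures.
Rounded: 3.28 × 10³ J.

3.28 × 10³ J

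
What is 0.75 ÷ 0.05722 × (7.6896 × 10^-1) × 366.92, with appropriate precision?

0.75 ÷ 0.05722 × (7.6896 × 10^-1) × 366.92 = 3698.18424327…
Multiplication/division keeps the fewest significant figures: 0.75 → 2 s.f., 0.05722 → 4 s.f., 7.6896 × 10^-1 → 5 s.f., 366.92 → 5 s.f.; limit is 2.
Rounded to 2 significant figures: 3.7 × 10^3.

3.7 × 10^3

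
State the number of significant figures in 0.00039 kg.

0.00039: leading zeros are not significant.

2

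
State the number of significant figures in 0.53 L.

0.53: leading zeros are not significant.

2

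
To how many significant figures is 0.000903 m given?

3

0.000903: leading zeros are not significant; zeros between nonzero digits are significant.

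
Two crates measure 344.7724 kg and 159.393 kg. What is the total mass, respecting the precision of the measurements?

504.165 kg

344.7724 kg + 159.393 kg = 504.1654 kg.
Addition/subtraction keeps the fewest decimal places: 344.7724 → 4 decimal places, 159.393 → 3 decimal places; limit is 3.
Rounded to 3 decimal places: 504.165 kg.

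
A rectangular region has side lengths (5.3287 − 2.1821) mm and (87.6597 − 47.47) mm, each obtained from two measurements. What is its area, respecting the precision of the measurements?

126.5 mm²

5.3287 − 2.1821 = 3.1466, limited to 4 d.p. → 5 s.f.; 87.6597 − 47.47 = 40.1897, limited to 2 d.p. → 4 s.f.
Carrying full precision, 3.1466 × 40.1897 = 126.46091002; keep min(5, 4) = 4 s.f.
Rounded to 4 significant figures: 126.5 mm².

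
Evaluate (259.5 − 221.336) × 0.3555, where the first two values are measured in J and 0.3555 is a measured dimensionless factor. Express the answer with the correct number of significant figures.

259.5 J − 221.336 J = 38.164 J; the difference is limited to 1 decimal place (3 s.f.).
Carrying full precision, 38.164 × 0.3555 = 13.567302 J; 0.3555 has 4 s.f., so the result keeps min(3, 4) = 3 s.f.
Rounded to 3 significant figures: 13.6 J.

13.6 J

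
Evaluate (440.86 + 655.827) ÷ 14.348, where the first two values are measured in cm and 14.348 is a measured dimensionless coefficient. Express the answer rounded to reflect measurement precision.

76.435 cm

440.86 cm + 655.827 cm = 1096.687 cm; the sum is limited to 2 decimal places (6 s.f.).
Carrying full precision, 1096.687 ÷ 14.348 = 76.4348341232… cm; 14.348 has 5 s.f., so the result keeps min(6, 5) = 5 s.f.
Rounded to 5 significant figures: 76.435 cm.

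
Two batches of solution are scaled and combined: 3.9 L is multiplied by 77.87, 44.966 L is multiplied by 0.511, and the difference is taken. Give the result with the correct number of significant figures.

2.8 × 10² L

3.9 × 77.87 = 303.693 → 3.0 × 10² L (2 s.f., last digit at the 10^1 place).
44.966 × 0.511 = 22.977626 → 23.0 L (3 s.f., last digit at the 10^-1 place).
Difference: 280.715374 L; keep the coarser place, 10^1.
Result: 2.8 × 10² L.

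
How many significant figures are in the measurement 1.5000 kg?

1.5000: trailing zeros after a decimal point are significant.

5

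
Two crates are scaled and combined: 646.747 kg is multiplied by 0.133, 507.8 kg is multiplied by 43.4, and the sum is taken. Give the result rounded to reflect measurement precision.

646.747 × 0.133 = 86.017351 → 86.0 kg (3 s.f., last digit at the 10^-1 place).
507.8 × 43.4 = 22038.52 → 2.20 × 10⁴ kg (3 s.f., last digit at the 10^2 place).
Sum: 22124.537351 kg; keep the coarser place, 10^2.
Result: 2.21 × 10⁴ kg.

2.21 × 10⁴ kg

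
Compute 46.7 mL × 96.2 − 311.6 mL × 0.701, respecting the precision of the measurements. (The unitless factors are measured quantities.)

4.27 × 10³ mL

46.7 × 96.2 = 4492.54 → 4.49 × 10³ mL (3 s.f., last digit at the 10^1 place).
311.6 × 0.701 = 218.4316 → 218 mL (3 s.f., last digit at the 10^0 place).
Difference: 4274.1084 mL; keep the coarser place, 10^1.
Result: 4.27 × 10³ mL.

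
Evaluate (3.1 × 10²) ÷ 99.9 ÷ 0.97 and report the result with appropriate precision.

3.2

(3.1 × 10²) ÷ 99.9 ÷ 0.97 = 3.19907536402…
Multiplication/division keeps the fewest significant figures: 3.1 × 10² → 2 s.f., 99.9 → 3 s.f., 0.97 → 2 s.f.; limit is 2.
Rounded to 2 significant figures: 3.2.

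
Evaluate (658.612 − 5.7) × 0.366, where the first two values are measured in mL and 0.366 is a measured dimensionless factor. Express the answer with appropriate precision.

658.612 mL − 5.7 mL = 652.912 mL; the difference is limited to 1 decimal place (4 s.f.).
Carrying full precision, 652.912 × 0.366 = 238.965792 mL; 0.366 has 3 s.f., so the result keeps min(4, 3) = 3 s.f.
Rounded to 3 significant figures: 239 mL.

239 mL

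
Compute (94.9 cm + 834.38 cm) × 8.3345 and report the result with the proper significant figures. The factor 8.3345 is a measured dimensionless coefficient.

94.9 cm + 834.38 cm = 929.28 cm; the sum is limited to 1 decimal place (4 s.f.).
Carrying full precision, 929.28 × 8.3345 = 7745.08416 cm; 8.3345 has 5 s.f., so the result keeps min(4, 5) = 4 s.f.
Rounded to 4 significant figures: 7745 cm.

7745 cm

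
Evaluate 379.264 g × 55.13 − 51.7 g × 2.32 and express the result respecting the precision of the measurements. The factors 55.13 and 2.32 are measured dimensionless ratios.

379.264 × 55.13 = 20908.82432 → 2.091 × 10^4 g (4 s.f., last digit at the 10^1 place).
51.7 × 2.32 = 119.944 → 120. g (3 s.f., last digit at the 10^0 place).
Difference: 20788.88032 g; keep the coarser place, 10^1.
Result: 2.079 × 10^4 g.

2.079 × 10^4 g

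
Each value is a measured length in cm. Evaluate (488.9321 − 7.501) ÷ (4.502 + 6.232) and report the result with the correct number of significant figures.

488.9321 − 7.501 = 481.4311, limited to 3 d.p. → 6 s.f.; 4.502 + 6.232 = 10.734, limited to 3 d.p. → 5 s.f.
Carrying full precision, 481.4311 ÷ 10.734 = 44.8510434135…; keep min(6, 5) = 5 s.f.
Rounded to 5 significant figures: 44.851.

44.851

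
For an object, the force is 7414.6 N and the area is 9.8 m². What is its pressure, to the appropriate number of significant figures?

pressure = 7414.6 N ÷ 9.8 m² = 756.591836735… Pa.
7414.6 has 5 significant figures; 9.8 has 2.
Division/multiplication keeps the fewest: 2 significant figures.
Rounded: 7.6 × 10^2 Pa.

7.6 × 10^2 Pa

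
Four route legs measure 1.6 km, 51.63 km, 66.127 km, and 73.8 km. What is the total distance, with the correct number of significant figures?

1.6 km + 51.63 km + 66.127 km + 73.8 km = 193.157 km.
Addition/subtraction keeps the fewest decimal places: 1.6 → 1 decimal place, 51.63 → 2 decimal places, 66.127 → 3 decimal places, 73.8 → 1 decimal place; limit is 1.
Rounded to 1 decimal place: 193.2 km.

193.2 km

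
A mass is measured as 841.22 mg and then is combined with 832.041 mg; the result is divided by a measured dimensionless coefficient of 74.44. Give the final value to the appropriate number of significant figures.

22.48 mg

841.22 mg + 832.041 mg = 1673.261 mg; the sum is limited to 2 decimal places (6 s.f.).
Carrying full precision, 1673.261 ÷ 74.44 = 22.4779822676… mg; 74.44 has 4 s.f., so the result keeps min(6, 4) = 4 s.f.
Rounded to 4 significant figures: 22.48 mg.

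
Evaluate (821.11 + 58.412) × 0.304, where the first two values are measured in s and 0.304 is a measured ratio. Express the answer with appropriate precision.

821.11 s + 58.412 s = 879.522 s; the sum is limited to 2 decimal places (5 s.f.).
Carrying full precision, 879.522 × 0.304 = 267.374688 s; 0.304 has 3 s.f., so the result keeps min(5, 3) = 3 s.f.
Rounded to 3 significant figures: 267 s.

267 s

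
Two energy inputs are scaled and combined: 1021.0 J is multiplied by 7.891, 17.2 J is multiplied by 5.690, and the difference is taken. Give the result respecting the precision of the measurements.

7959 J

1021.0 × 7.891 = 8056.711 → 8057 J (4 s.f., last digit at the 10^0 place).
17.2 × 5.690 = 97.868 → 97.9 J (3 s.f., last digit at the 10^-1 place).
Difference: 7958.843 J; keep the coarser place, 10^0.
Result: 7959 J.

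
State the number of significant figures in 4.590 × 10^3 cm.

4.590 × 10^3: in scientific notation every digit of the coefficient is significant.

4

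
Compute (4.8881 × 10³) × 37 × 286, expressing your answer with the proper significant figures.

5.2 × 10⁷

(4.8881 × 10³) × 37 × 286 = 51725874.2
Multiplication/division keeps the fewest significant figures: 4.8881 × 10³ → 5 s.f., 37 → 2 s.f., 286 → 3 s.f.; limit is 2.
Rounded to 2 significant figures: 5.2 × 10⁷.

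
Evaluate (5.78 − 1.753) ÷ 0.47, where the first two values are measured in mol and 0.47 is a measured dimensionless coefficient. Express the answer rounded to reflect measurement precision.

5.78 mol − 1.753 mol = 4.027 mol; the difference is limited to 2 decimal places (3 s.f.).
Carrying full precision, 4.027 ÷ 0.47 = 8.56808510638… mol; 0.47 has 2 s.f., so the result keeps min(3, 2) = 2 s.f.
Rounded to 2 significant figures: 8.6 mol.

8.6 mol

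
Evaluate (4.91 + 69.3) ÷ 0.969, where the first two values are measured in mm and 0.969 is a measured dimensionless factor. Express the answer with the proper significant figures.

76.6 mm

4.91 mm + 69.3 mm = 74.21 mm; the sum is limited to 1 decimal place (3 s.f.).
Carrying full precision, 74.21 ÷ 0.969 = 76.5841073271… mm; 0.969 has 3 s.f., so the result keeps min(3, 3) = 3 s.f.
Rounded to 3 significant figures: 76.6 mm.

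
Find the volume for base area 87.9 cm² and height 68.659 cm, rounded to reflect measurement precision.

6.04 × 10³ cm³

volume = 87.9 cm² × 68.659 cm = 6035.1261 cm³.
87.9 has 3 significant figures; 68.659 has 5.
Division/multiplication keeps the fewest: 3 significant figures.
Rounded: 6.04 × 10³ cm³.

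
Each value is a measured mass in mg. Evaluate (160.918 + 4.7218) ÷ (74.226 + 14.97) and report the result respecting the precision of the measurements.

1.857

160.918 + 4.7218 = 165.6398, limited to 3 d.p. → 6 s.f.; 74.226 + 14.97 = 89.196, limited to 2 d.p. → 4 s.f.
Carrying full precision, 165.6398 ÷ 89.196 = 1.85703170546…; keep min(6, 4) = 4 s.f.
Rounded to 4 significant figures: 1.857.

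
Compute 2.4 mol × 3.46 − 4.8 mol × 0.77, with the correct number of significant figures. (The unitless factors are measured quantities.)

4.6 mol

2.4 × 3.46 = 8.304 → 8.3 mol (2 s.f., last digit at the 10^-1 place).
4.8 × 0.77 = 3.696 → 3.7 mol (2 s.f., last digit at the 10^-1 place).
Difference: 4.608 mol; keep the coarser place, 10^-1.
Result: 4.6 mol.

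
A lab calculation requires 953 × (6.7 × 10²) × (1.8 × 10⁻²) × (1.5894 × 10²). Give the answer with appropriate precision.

1.8 × 10⁶

953 × (6.7 × 10²) × (1.8 × 10⁻²) × (1.5894 × 10²) = 1826726.0292
Multiplication/division keeps the fewest significant figures: 953 → 3 s.f., 6.7 × 10² → 2 s.f., 1.8 × 10⁻² → 2 s.f., 1.5894 × 10² → 5 s.f.; limit is 2.
Rounded to 2 significant figures: 1.8 × 10⁶.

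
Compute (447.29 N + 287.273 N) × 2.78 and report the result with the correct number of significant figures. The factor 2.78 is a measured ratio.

2.04 × 10^3 N

447.29 N + 287.273 N = 734.563 N; the sum is limited to 2 decimal places (5 s.f.).
Carrying full precision, 734.563 × 2.78 = 2042.08514 N; 2.78 has 3 s.f., so the result keeps min(5, 3) = 3 s.f.
Rounded to 3 significant figures: 2.04 × 10^3 N.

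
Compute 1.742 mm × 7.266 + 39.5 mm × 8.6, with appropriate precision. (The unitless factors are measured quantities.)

3.5 × 10² mm

1.742 × 7.266 = 12.657372 → 12.66 mm (4 s.f., last digit at the 10^-2 place).
39.5 × 8.6 = 339.7 → 3.4 × 10² mm (2 s.f., last digit at the 10^1 place).
Sum: 352.357372 mm; keep the coarser place, 10^1.
Result: 3.5 × 10² mm.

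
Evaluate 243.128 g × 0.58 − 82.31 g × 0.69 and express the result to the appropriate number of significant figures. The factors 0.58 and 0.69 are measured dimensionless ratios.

243.128 × 0.58 = 141.01424 → 1.4 × 10^2 g (2 s.f., last digit at the 10^1 place).
82.31 × 0.69 = 56.7939 → 57 g (2 s.f., last digit at the 10^0 place).
Difference: 84.22034 g; keep the coarser place, 10^1.
Result: 8 × 10^1 g.

8 × 10^1 g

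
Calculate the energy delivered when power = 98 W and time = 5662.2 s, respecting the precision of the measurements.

energy delivered = 98 W × 5662.2 s = 554895.6 J.
98 has 2 significant figures; 5662.2 has 5.
Division/multiplication keeps the fewest: 2 significant figures.
Rounded: 5.5 × 10⁵ J.

5.5 × 10⁵ J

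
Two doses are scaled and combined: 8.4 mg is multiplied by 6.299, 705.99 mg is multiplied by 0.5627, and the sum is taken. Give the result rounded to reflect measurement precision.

4.50 × 10² mg

8.4 × 6.299 = 52.9116 → 53 mg (2 s.f., last digit at the 10^0 place).
705.99 × 0.5627 = 397.260573 → 397.3 mg (4 s.f., last digit at the 10^-1 place).
Sum: 450.172173 mg; keep the coarser place, 10^0.
Result: 4.50 × 10² mg.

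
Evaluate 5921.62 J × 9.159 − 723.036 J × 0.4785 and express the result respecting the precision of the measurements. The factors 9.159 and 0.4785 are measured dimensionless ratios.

5.389 × 10⁴ J

5921.62 × 9.159 = 54236.11758 → 5.424 × 10⁴ J (4 s.f., last digit at the 10^1 place).
723.036 × 0.4785 = 345.972726 → 346.0 J (4 s.f., last digit at the 10^-1 place).
Difference: 53890.144854 J; keep the coarser place, 10^1.
Result: 5.389 × 10⁴ J.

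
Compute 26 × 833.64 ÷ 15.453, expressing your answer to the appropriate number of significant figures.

26 × 833.64 ÷ 15.453 = 1402.61696758…
Multiplication/division keeps the fewest significant figures: 26 → 2 s.f., 833.64 → 5 s.f., 15.453 → 5 s.f.; limit is 2.
Rounded to 2 significant figures: 1.4 × 10^3.

1.4 × 10^3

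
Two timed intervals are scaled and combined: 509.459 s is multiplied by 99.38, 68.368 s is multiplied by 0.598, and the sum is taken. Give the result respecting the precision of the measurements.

509.459 × 99.38 = 50630.03542 → 5.063 × 10^4 s (4 s.f., last digit at the 10^1 place).
68.368 × 0.598 = 40.884064 → 40.9 s (3 s.f., last digit at the 10^-1 place).
Sum: 50670.919484 s; keep the coarser place, 10^1.
Result: 5.067 × 10^4 s.

5.067 × 10^4 s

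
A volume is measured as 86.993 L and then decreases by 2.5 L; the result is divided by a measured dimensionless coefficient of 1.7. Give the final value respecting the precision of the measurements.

86.993 L − 2.5 L = 84.493 L; the difference is limited to 1 decimal place (3 s.f.).
Carrying full precision, 84.493 ÷ 1.7 = 49.7017647059… L; 1.7 has 2 s.f., so the result keeps min(3, 2) = 2 s.f.
Rounded to 2 significant figures: 5.0 × 10¹ L.

5.0 × 10¹ L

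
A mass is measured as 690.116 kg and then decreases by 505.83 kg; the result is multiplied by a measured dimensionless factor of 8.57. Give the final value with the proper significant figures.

690.116 kg − 505.83 kg = 184.286 kg; the difference is limited to 2 decimal places (5 s.f.).
Carrying full precision, 184.286 × 8.57 = 1579.33102 kg; 8.57 has 3 s.f., so the result keeps min(5, 3) = 3 s.f.
Rounded to 3 significant figures: 1.58 × 10³ kg.

1.58 × 10³ kg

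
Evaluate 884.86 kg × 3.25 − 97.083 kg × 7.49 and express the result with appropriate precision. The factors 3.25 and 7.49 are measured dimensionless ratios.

884.86 × 3.25 = 2875.795 → 2.88 × 10³ kg (3 s.f., last digit at the 10^1 place).
97.083 × 7.49 = 727.15167 → 727 kg (3 s.f., last digit at the 10^0 place).
Difference: 2148.64333 kg; keep the coarser place, 10^1.
Result: 2.15 × 10³ kg.

2.15 × 10³ kg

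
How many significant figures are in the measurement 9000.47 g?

9000.47: zeros between nonzero digits are significant.

6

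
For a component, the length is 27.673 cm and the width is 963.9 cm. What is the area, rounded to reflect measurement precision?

area = 27.673 cm × 963.9 cm = 26674.0047 cm².
27.673 has 5 significant figures; 963.9 has 4.
Division/multiplication keeps the fewest: 4 significant figures.
Rounded: 2.667 × 10^4 cm².

2.667 × 10^4 cm²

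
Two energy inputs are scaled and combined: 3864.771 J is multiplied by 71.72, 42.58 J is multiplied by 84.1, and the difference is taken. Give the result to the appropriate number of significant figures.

2.736 × 10^5 J

3864.771 × 71.72 = 277181.37612 → 2.772 × 10^5 J (4 s.f., last digit at the 10^2 place).
42.58 × 84.1 = 3580.978 → 3.58 × 10^3 J (3 s.f., last digit at the 10^1 place).
Difference: 273600.39812 J; keep the coarser place, 10^2.
Result: 2.736 × 10^5 J.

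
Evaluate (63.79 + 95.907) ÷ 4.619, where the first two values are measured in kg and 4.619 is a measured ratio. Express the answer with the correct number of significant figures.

63.79 kg + 95.907 kg = 159.697 kg; the sum is limited to 2 decimal places (5 s.f.).
Carrying full precision, 159.697 ÷ 4.619 = 34.5739337519… kg; 4.619 has 4 s.f., so the result keeps min(5, 4) = 4 s.f.
Rounded to 4 significant figures: 34.57 kg.

34.57 kg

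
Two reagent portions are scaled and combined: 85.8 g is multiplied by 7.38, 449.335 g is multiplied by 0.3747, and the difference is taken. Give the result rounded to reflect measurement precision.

465 g

85.8 × 7.38 = 633.204 → 633 g (3 s.f., last digit at the 10^0 place).
449.335 × 0.3747 = 168.3658245 → 168.4 g (4 s.f., last digit at the 10^-1 place).
Difference: 464.8381755 g; keep the coarser place, 10^0.
Result: 465 g.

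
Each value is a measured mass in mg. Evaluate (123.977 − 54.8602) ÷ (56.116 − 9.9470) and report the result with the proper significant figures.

1.4970

123.977 − 54.8602 = 69.1168, limited to 3 d.p. → 5 s.f.; 56.116 − 9.9470 = 46.1690, limited to 3 d.p. → 5 s.f.
Carrying full precision, 69.1168 ÷ 46.1690 = 1.49703913882…; keep min(5, 5) = 5 s.f.
Rounded to 5 significant figures: 1.4970.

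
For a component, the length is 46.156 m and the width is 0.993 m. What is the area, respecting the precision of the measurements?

45.8 m²

area = 46.156 m × 0.993 m = 45.832908 m².
46.156 has 5 significant figures; 0.993 has 3.
Division/multiplication keeps the fewest: 3 significant figures.
Rounded: 45.8 m².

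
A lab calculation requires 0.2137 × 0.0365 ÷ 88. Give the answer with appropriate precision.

8.9 × 10⁻⁵

0.2137 × 0.0365 ÷ 88 = 0.0000886369318182…
Multiplication/division keeps the fewest significant figures: 0.2137 → 4 s.f., 0.0365 → 3 s.f., 88 → 2 s.f.; limit is 2.
Rounded to 2 significant figures: 8.9 × 10⁻⁵.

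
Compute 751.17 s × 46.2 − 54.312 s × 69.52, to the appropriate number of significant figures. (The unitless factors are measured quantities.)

751.17 × 46.2 = 34704.054 → 3.47 × 10^4 s (3 s.f., last digit at the 10^2 place).
54.312 × 69.52 = 3775.77024 → 3776 s (4 s.f., last digit at the 10^0 place).
Difference: 30928.28376 s; keep the coarser place, 10^2.
Result: 3.09 × 10^4 s.

3.09 × 10^4 s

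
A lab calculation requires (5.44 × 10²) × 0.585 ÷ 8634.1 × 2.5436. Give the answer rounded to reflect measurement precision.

0.0938

(5.44 × 10²) × 0.585 ÷ 8634.1 × 2.5436 = 0.0937532880092…
Multiplication/division keeps the fewest significant figures: 5.44 × 10² → 3 s.f., 0.585 → 3 s.f., 8634.1 → 5 s.f., 2.5436 → 5 s.f.; limit is 3.
Rounded to 3 significant figures: 0.0938.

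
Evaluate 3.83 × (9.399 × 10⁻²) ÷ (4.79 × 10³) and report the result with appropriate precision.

7.52 × 10⁻⁵

3.83 × (9.399 × 10⁻²) ÷ (4.79 × 10³) = 0.0000751527557411…
Multiplication/division keeps the fewest significant figures: 3.83 → 3 s.f., 9.399 × 10⁻² → 4 s.f., 4.79 × 10³ → 3 s.f.; limit is 3.
Rounded to 3 significant figures: 7.52 × 10⁻⁵.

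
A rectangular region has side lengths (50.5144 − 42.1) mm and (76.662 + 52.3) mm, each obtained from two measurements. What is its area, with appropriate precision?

1.1 × 10^3 mm²

50.5144 − 42.1 = 8.4144, limited to 1 d.p. → 2 s.f.; 76.662 + 52.3 = 128.962, limited to 1 d.p. → 4 s.f.
Carrying full precision, 8.4144 × 128.962 = 1085.1378528; keep min(2, 4) = 2 s.f.
Rounded to 2 significant figures: 1.1 × 10^3 mm².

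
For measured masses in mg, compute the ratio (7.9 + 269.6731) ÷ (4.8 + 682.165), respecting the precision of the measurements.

7.9 + 269.6731 = 277.5731, limited to 1 d.p. → 4 s.f.; 4.8 + 682.165 = 686.965, limited to 1 d.p. → 4 s.f.
Carrying full precision, 277.5731 ÷ 686.965 = 0.404057120814…; keep min(4, 4) = 4 s.f.
Rounded to 4 significant figures: 0.4041.

0.4041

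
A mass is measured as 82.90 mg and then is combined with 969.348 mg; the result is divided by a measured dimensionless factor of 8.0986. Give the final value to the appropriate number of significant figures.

129.93 mg

82.90 mg + 969.348 mg = 1052.248 mg; the sum is limited to 2 decimal places (6 s.f.).
Carrying full precision, 1052.248 ÷ 8.0986 = 129.929617465… mg; 8.0986 has 5 s.f., so the result keeps min(6, 5) = 5 s.f.
Rounded to 5 significant figures: 129.93 mg.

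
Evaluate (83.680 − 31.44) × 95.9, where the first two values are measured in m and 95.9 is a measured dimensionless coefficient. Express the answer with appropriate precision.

5.01 × 10³ m

83.680 m − 31.44 m = 52.240 m; the difference is limited to 2 decimal places (4 s.f.).
Carrying full precision, 52.240 × 95.9 = 5009.816 m; 95.9 has 3 s.f., so the result keeps min(4, 3) = 3 s.f.
Rounded to 3 significant figures: 5.01 × 10³ m.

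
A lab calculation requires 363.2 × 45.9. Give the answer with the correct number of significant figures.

1.67 × 10^4

363.2 × 45.9 = 16670.88
Multiplication/division keeps the fewest significant figures: 363.2 → 4 s.f., 45.9 → 3 s.f.; limit is 3.
Rounded to 3 significant figures: 1.67 × 10^4.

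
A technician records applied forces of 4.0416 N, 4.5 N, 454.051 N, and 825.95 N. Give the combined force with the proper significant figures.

4.0416 N + 4.5 N + 454.051 N + 825.95 N = 1288.5426 N.
Addition/subtraction keeps the fewest decimal places: 4.0416 → 4 decimal places, 4.5 → 1 decimal place, 454.051 → 3 decimal places, 825.95 → 2 decimal places; limit is 1.
Rounded to 1 decimal place: 1.2885 × 10³ N.

1.2885 × 10³ N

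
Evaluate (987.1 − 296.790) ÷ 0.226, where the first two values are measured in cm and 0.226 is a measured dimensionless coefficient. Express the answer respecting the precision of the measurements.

3.05 × 10³ cm

987.1 cm − 296.790 cm = 690.310 cm; the difference is limited to 1 decimal place (4 s.f.).
Carrying full precision, 690.310 ÷ 0.226 = 3054.46902655… cm; 0.226 has 3 s.f., so the result keeps min(4, 3) = 3 s.f.
Rounded to 3 significant figures: 3.05 × 10³ cm.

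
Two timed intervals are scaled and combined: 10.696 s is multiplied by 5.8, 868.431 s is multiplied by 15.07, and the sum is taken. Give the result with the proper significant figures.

1.315 × 10⁴ s

10.696 × 5.8 = 62.0368 → 62 s (2 s.f., last digit at the 10^0 place).
868.431 × 15.07 = 13087.25517 → 1.309 × 10⁴ s (4 s.f., last digit at the 10^1 place).
Sum: 13149.29197 s; keep the coarser place, 10^1.
Result: 1.315 × 10⁴ s.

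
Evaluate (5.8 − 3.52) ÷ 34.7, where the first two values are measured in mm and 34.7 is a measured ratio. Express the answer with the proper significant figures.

5.8 mm − 3.52 mm = 2.28 mm; the difference is limited to 1 decimal place (2 s.f.).
Carrying full precision, 2.28 ÷ 34.7 = 0.0657060518732… mm; 34.7 has 3 s.f., so the result keeps min(2, 3) = 2 s.f.
Rounded to 2 significant figures: 0.066 mm.

0.066 mm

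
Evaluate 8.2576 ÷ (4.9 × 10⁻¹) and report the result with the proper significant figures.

8.2576 ÷ (4.9 × 10⁻¹) = 16.852244898…
Multiplication/division keeps the fewest significant figures: 8.2576 → 5 s.f., 4.9 × 10⁻¹ → 2 s.f.; limit is 2.
Rounded to 2 significant figures: 17.

17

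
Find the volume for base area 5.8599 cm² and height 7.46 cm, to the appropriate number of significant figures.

43.7 cm³

volume = 5.8599 cm² × 7.46 cm = 43.714854 cm³.
5.8599 has 5 significant figures; 7.46 has 3.
Division/multiplication keeps the fewest: 3 significant figures.
Rounded: 43.7 cm³.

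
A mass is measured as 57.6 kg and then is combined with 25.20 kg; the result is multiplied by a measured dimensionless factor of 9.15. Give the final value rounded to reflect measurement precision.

758 kg

57.6 kg + 25.20 kg = 82.80 kg; the sum is limited to 1 decimal place (3 s.f.).
Carrying full precision, 82.80 × 9.15 = 757.62 kg; 9.15 has 3 s.f., so the result keeps min(3, 3) = 3 s.f.
Rounded to 3 significant figures: 758 kg.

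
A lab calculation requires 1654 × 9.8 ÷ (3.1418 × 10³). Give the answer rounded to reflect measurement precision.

5.2

1654 × 9.8 ÷ (3.1418 × 10³) = 5.15920809727…
Multiplication/division keeps the fewest significant figures: 1654 → 4 s.f., 9.8 → 2 s.f., 3.1418 × 10³ → 5 s.f.; limit is 2.
Rounded to 2 significant figures: 5.2.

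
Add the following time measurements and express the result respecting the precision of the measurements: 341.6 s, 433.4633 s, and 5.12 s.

780.2 s

341.6 s + 433.4633 s + 5.12 s = 780.1833 s.
Addition/subtraction keeps the fewest decimal places: 341.6 → 1 decimal place, 433.4633 → 4 decimal places, 5.12 → 2 decimal places; limit is 1.
Rounded to 1 decimal place: 780.2 s.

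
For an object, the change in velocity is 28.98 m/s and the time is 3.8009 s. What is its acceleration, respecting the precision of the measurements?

acceleration = 28.98 m/s ÷ 3.8009 s = 7.62450998448… m/s².
28.98 has 4 significant figures; 3.8009 has 5.
Division/multiplication keeps the fewest: 4 significant figures.
Rounded: 7.625 m/s².

7.625 m/s²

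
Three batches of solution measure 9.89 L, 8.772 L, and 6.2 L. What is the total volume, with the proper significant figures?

24.9 L

9.89 L + 8.772 L + 6.2 L = 24.862 L.
Addition/subtraction keeps the fewest decimal places: 9.89 → 2 decimal places, 8.772 → 3 decimal places, 6.2 → 1 decimal place; limit is 1.
Rounded to 1 decimal place: 24.9 L.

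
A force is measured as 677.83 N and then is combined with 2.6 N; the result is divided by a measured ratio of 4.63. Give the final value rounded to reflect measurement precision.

147 N

677.83 N + 2.6 N = 680.43 N; the sum is limited to 1 decimal place (4 s.f.).
Carrying full precision, 680.43 ÷ 4.63 = 146.96112311… N; 4.63 has 3 s.f., so the result keeps min(4, 3) = 3 s.f.
Rounded to 3 significant figures: 147 N.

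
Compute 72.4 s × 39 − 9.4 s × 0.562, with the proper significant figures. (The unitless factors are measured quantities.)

72.4 × 39 = 2823.6 → 2.8 × 10³ s (2 s.f., last digit at the 10^2 place).
9.4 × 0.562 = 5.2828 → 5.3 s (2 s.f., last digit at the 10^-1 place).
Difference: 2818.3172 s; keep the coarser place, 10^2.
Result: 2.8 × 10³ s.

2.8 × 10³ s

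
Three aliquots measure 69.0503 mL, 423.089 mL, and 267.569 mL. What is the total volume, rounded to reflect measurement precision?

69.0503 mL + 423.089 mL + 267.569 mL = 759.7083 mL.
Addition/subtraction keeps the fewest decimal places: 69.0503 → 4 decimal places, 423.089 → 3 decimal places, 267.569 → 3 decimal places; limit is 3.
Rounded to 3 decimal places: 759.708 mL.

759.708 mL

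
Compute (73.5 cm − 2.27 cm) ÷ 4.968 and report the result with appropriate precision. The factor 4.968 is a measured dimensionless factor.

14.3 cm

73.5 cm − 2.27 cm = 71.23 cm; the difference is limited to 1 decimal place (3 s.f.).
Carrying full precision, 71.23 ÷ 4.968 = 14.3377616747… cm; 4.968 has 4 s.f., so the result keeps min(3, 4) = 3 s.f.
Rounded to 3 significant figures: 14.3 cm.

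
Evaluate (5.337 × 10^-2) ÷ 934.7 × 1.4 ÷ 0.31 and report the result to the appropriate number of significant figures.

(5.337 × 10^-2) ÷ 934.7 × 1.4 ÷ 0.31 = 0.000257864348402…
Multiplication/division keeps the fewest significant figures: 5.337 × 10^-2 → 4 s.f., 934.7 → 4 s.f., 1.4 → 2 s.f., 0.31 → 2 s.f.; limit is 2.
Rounded to 2 significant figures: 2.6 × 10^-4.

2.6 × 10^-4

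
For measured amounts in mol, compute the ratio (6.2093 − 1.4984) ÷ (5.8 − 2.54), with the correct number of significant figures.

1.4

6.2093 − 1.4984 = 4.7109, limited to 4 d.p. → 5 s.f.; 5.8 − 2.54 = 3.26, limited to 1 d.p. → 2 s.f.
Carrying full precision, 4.7109 ÷ 3.26 = 1.44506134969…; keep min(5, 2) = 2 s.f.
Rounded to 2 significant figures: 1.4.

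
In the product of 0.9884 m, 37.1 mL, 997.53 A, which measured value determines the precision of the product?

0.9884 m → 4 s.f.; 37.1 mL → 3 s.f.; 997.53 A → 5 s.f.
The fewest is 3 significant figures, from 37.1 mL.

37.1 mL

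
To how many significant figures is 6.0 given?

2

6.0: trailing zeros after a decimal point are significant.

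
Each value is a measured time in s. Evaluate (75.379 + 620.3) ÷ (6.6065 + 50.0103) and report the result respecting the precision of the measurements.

12.29

75.379 + 620.3 = 695.679, limited to 1 d.p. → 4 s.f.; 6.6065 + 50.0103 = 56.6168, limited to 4 d.p. → 6 s.f.
Carrying full precision, 695.679 ÷ 56.6168 = 12.2875012364…; keep min(4, 6) = 4 s.f.
Rounded to 4 significant figures: 12.29.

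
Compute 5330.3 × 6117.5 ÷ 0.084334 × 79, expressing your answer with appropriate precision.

5330.3 × 6117.5 ÷ 0.084334 × 79 = 3.05456958018 × 10^10…
Multiplication/division keeps the fewest significant figures: 5330.3 → 5 s.f., 6117.5 → 5 s.f., 0.084334 → 5 s.f., 79 → 2 s.f.; limit is 2.
Rounded to 2 significant figures: 3.1 × 10¹⁰.

3.1 × 10¹⁰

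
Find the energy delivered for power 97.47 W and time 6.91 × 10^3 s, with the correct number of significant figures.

energy delivered = 97.47 W × 6.91 × 10^3 s = 673517.7 J.
97.47 has 4 significant figures; 6.91 × 10^3 has 3.
Division/multiplication keeps the fewest: 3 significant figures.
Rounded: 6.74 × 10^5 J.

6.74 × 10^5 J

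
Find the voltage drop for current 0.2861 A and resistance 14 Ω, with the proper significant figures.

voltage drop = 0.2861 A × 14 Ω = 4.0054 V.
0.2861 has 4 significant figures; 14 has 2.
Division/multiplication keeps the fewest: 2 significant figures.
Rounded: 4.0 V.

4.0 V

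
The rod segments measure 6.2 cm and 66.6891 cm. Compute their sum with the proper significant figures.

6.2 cm + 66.6891 cm = 72.8891 cm.
Addition/subtraction keeps the fewest decimal places: 6.2 → 1 decimal place, 66.6891 → 4 decimal places; limit is 1.
Rounded to 1 decimal place: 72.9 cm.

72.9 cm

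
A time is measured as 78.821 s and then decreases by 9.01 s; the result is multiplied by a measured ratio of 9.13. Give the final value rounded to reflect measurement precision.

637 s

78.821 s − 9.01 s = 69.811 s; the difference is limited to 2 decimal places (4 s.f.).
Carrying full precision, 69.811 × 9.13 = 637.37443 s; 9.13 has 3 s.f., so the result keeps min(4, 3) = 3 s.f.
Rounded to 3 significant figures: 637 s.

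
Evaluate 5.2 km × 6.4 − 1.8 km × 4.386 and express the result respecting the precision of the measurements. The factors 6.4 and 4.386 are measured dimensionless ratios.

5.2 × 6.4 = 33.28 → 33 km (2 s.f., last digit at the 10^0 place).
1.8 × 4.386 = 7.8948 → 7.9 km (2 s.f., last digit at the 10^-1 place).
Difference: 25.3852 km; keep the coarser place, 10^0.
Result: 25 km.

25 km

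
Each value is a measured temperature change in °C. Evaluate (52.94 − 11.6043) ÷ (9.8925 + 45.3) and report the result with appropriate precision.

52.94 − 11.6043 = 41.3357, limited to 2 d.p. → 4 s.f.; 9.8925 + 45.3 = 55.1925, limited to 1 d.p. → 3 s.f.
Carrying full precision, 41.3357 ÷ 55.1925 = 0.748936902659…; keep min(4, 3) = 3 s.f.
Rounded to 3 significant figures: 0.749.

0.749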